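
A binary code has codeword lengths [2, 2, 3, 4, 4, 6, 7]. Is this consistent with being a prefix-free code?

Kraft inequality: Σ 2^(-l_i) ≤ 1 for prefix-free code
Calculating: 2^(-2) + 2^(-2) + 2^(-3) + 2^(-4) + 2^(-4) + 2^(-6) + 2^(-7)
= 0.25 + 0.25 + 0.125 + 0.0625 + 0.0625 + 0.015625 + 0.0078125
= 0.7734
Since 0.7734 ≤ 1, prefix-free code exists


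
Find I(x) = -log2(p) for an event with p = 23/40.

Information content I(x) = -log₂(p(x))
I = -log₂(23/40) = -log₂(0.5750)
I = 0.7984 bits


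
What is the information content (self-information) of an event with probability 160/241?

Information content I(x) = -log₂(p(x))
I = -log₂(160/241) = -log₂(0.6639)
I = 0.5910 bits


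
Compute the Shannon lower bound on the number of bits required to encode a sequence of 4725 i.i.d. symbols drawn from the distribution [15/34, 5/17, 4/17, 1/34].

Entropy H = 1.6809 bits/symbol
Minimum bits = H × n = 1.6809 × 4725
= 7942.32 bits


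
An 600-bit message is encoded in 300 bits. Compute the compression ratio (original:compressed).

Compression ratio = Original / Compressed
= 600 / 300 = 2.00:1


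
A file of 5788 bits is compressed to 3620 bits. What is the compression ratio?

Compression ratio = Original / Compressed
= 5788 / 3620 = 1.60:1


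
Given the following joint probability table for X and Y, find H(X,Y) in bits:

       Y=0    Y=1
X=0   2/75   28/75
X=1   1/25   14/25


H(X,Y) = -Σ p(x,y) log₂ p(x,y)
  p(0,0)=2/75: -0.0267 × log₂(0.0267) = 0.1394
  p(0,1)=28/75: -0.3733 × log₂(0.3733) = 0.5307
  p(1,0)=1/25: -0.0400 × log₂(0.0400) = 0.1858
  p(1,1)=14/25: -0.5600 × log₂(0.5600) = 0.4684
H(X,Y) = 1.3243 bits


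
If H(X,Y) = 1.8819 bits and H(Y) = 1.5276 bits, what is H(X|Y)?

Chain rule: H(X,Y) = H(X|Y) + H(Y)
H(X|Y) = H(X,Y) - H(Y) = 1.8819 - 1.5276 = 0.3543 bits


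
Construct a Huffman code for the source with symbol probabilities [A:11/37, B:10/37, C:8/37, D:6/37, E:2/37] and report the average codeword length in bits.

Huffman tree construction:
Combine smallest probabilities repeatedly
Resulting codes:
  A: 11 (length 2)
  B: 10 (length 2)
  C: 00 (length 2)
  D: 011 (length 3)
  E: 010 (length 3)
Average length = Σ p(s) × length(s) = 2.2162 bits


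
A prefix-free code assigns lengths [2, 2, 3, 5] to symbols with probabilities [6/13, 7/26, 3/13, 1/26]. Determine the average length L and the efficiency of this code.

Average length L = Σ p_i × l_i = 2.3462 bits
Entropy H = 1.6935 bits
Efficiency η = H/L × 100% = 72.18%


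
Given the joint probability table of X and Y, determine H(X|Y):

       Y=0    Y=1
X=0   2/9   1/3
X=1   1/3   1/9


H(X|Y) = Σ_y p(y) H(X|Y=y)
  p(Y=0) = 5/9, H(X|Y=0) = 0.9710
  p(Y=1) = 4/9, H(X|Y=1) = 0.8113
H(X|Y) = 0.5556×0.9710 + 0.4444×0.8113 = 0.9000 bits


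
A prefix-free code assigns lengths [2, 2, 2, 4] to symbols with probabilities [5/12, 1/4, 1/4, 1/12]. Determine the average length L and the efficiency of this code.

Average length L = Σ p_i × l_i = 2.1667 bits
Entropy H = 1.8250 bits
Efficiency η = H/L × 100% = 84.23%


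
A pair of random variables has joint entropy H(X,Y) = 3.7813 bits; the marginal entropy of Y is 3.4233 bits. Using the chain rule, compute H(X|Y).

Chain rule: H(X,Y) = H(X|Y) + H(Y)
H(X|Y) = H(X,Y) - H(Y) = 3.7813 - 3.4233 = 0.358 bits


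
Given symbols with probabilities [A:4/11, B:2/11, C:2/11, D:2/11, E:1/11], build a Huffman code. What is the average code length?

Huffman tree construction:
Combine smallest probabilities repeatedly
Resulting codes:
  A: 11 (length 2)
  B: 101 (length 3)
  C: 00 (length 2)
  D: 01 (length 2)
  E: 100 (length 3)
Average length = Σ p(s) × length(s) = 2.2727 bits


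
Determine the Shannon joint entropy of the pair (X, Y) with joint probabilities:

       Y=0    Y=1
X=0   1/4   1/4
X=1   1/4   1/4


H(X,Y) = -Σ p(x,y) log₂ p(x,y)
  p(0,0)=1/4: -0.2500 × log₂(0.2500) = 0.5000
  p(0,1)=1/4: -0.2500 × log₂(0.2500) = 0.5000
  p(1,0)=1/4: -0.2500 × log₂(0.2500) = 0.5000
  p(1,1)=1/4: -0.2500 × log₂(0.2500) = 0.5000
H(X,Y) = 2.0000 bits


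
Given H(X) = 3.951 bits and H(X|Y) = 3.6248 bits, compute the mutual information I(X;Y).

I(X;Y) = H(X) - H(X|Y)
I(X;Y) = 3.951 - 3.6248 = 0.3262 bits


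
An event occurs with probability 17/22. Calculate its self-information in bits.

Information content I(x) = -log₂(p(x))
I = -log₂(17/22) = -log₂(0.7727)
I = 0.3720 bits


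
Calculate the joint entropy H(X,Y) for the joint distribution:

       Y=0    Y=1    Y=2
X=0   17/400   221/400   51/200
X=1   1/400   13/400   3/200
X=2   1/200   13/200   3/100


H(X,Y) = -Σ p(x,y) log₂ p(x,y)
  p(0,0)=17/400: -0.0425 × log₂(0.0425) = 0.1936
  p(0,1)=221/400: -0.5525 × log₂(0.5525) = 0.4729
  p(0,2)=51/200: -0.2550 × log₂(0.2550) = 0.5027
  p(1,0)=1/400: -0.0025 × log₂(0.0025) = 0.0216
  p(1,1)=13/400: -0.0325 × log₂(0.0325) = 0.1607
  p(1,2)=3/200: -0.0150 × log₂(0.0150) = 0.0909
  p(2,0)=1/200: -0.0050 × log₂(0.0050) = 0.0382
  p(2,1)=13/200: -0.0650 × log₂(0.0650) = 0.2563
  p(2,2)=3/100: -0.0300 × log₂(0.0300) = 0.1518
H(X,Y) = 1.8887 bits


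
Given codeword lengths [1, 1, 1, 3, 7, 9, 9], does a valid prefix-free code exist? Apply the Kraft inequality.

Kraft inequality: Σ 2^(-l_i) ≤ 1 for prefix-free code
Calculating: 2^(-1) + 2^(-1) + 2^(-1) + 2^(-3) + 2^(-7) + 2^(-9) + 2^(-9)
= 0.5 + 0.5 + 0.5 + 0.125 + 0.0078125 + 0.001953125 + 0.001953125
= 1.6367
Since 1.6367 > 1, prefix-free code does not exist


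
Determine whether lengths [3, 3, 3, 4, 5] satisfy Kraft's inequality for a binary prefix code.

Kraft inequality: Σ 2^(-l_i) ≤ 1 for prefix-free code
Calculating: 2^(-3) + 2^(-3) + 2^(-3) + 2^(-4) + 2^(-5)
= 0.125 + 0.125 + 0.125 + 0.0625 + 0.03125
= 0.4688
Since 0.4688 ≤ 1, prefix-free code exists


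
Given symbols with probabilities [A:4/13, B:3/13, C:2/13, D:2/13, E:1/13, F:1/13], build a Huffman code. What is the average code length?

Huffman tree construction:
Combine smallest probabilities repeatedly
Resulting codes:
  A: 10 (length 2)
  B: 01 (length 2)
  C: 110 (length 3)
  D: 111 (length 3)
  E: 000 (length 3)
  F: 001 (length 3)
Average length = Σ p(s) × length(s) = 2.4615 bits


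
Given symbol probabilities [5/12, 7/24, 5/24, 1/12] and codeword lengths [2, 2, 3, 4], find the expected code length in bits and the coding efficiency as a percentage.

Average length L = Σ p_i × l_i = 2.3750 bits
Entropy H = 1.8149 bits
Efficiency η = H/L × 100% = 76.42%


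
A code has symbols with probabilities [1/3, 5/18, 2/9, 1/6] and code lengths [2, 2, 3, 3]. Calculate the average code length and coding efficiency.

Average length L = Σ p_i × l_i = 2.3889 bits
Entropy H = 1.9547 bits
Efficiency η = H/L × 100% = 81.82%


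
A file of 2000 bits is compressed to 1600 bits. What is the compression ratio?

Compression ratio = Original / Compressed
= 2000 / 1600 = 1.25:1


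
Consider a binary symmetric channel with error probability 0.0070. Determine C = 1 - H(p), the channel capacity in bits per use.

For BSC with error probability p:
C = 1 - H(p) where H(p) is binary entropy
H(0.0070) = -0.0070 × log₂(0.0070) - 0.9930 × log₂(0.9930)
H(p) = 0.0602
C = 1 - 0.0602 = 0.9398 bits/use


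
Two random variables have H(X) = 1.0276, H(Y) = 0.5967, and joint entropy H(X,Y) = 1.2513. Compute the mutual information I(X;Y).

I(X;Y) = H(X) + H(Y) - H(X,Y)
I(X;Y) = 1.0276 + 0.5967 - 1.2513 = 0.373 bits


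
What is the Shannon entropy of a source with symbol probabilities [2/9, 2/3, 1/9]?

H(X) = -Σ p(x) log₂ p(x)
  -2/9 × log₂(2/9) = 0.4822
  -2/3 × log₂(2/3) = 0.3900
  -1/9 × log₂(1/9) = 0.3522
H(X) = 1.2244 bits


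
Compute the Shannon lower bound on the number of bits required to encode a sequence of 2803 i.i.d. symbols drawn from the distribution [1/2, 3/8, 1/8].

Entropy H = 1.4056 bits/symbol
Minimum bits = H × n = 1.4056 × 2803
= 3940.01 bits


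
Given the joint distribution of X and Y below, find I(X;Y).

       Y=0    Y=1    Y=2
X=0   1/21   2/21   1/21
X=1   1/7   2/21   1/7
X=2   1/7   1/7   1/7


H(X) = 1.5100, H(Y) = 1.5850, H(X,Y) = 3.0697
I(X;Y) = H(X) + H(Y) - H(X,Y) = 0.0252 bits


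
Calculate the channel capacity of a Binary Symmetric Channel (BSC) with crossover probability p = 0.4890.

For BSC with error probability p:
C = 1 - H(p) where H(p) is binary entropy
H(0.4890) = -0.4890 × log₂(0.4890) - 0.5110 × log₂(0.5110)
H(p) = 0.9997
C = 1 - 0.9997 = 0.0003 bits/use


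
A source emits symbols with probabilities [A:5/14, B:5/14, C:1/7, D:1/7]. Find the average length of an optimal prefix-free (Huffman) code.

Huffman tree construction:
Combine smallest probabilities repeatedly
Resulting codes:
  A: 11 (length 2)
  B: 0 (length 1)
  C: 100 (length 3)
  D: 101 (length 3)
Average length = Σ p(s) × length(s) = 1.9286 bits


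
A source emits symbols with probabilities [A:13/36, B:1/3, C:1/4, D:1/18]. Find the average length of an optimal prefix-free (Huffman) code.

Huffman tree construction:
Combine smallest probabilities repeatedly
Resulting codes:
  A: 0 (length 1)
  B: 11 (length 2)
  C: 101 (length 3)
  D: 100 (length 3)
Average length = Σ p(s) × length(s) = 1.9444 bits


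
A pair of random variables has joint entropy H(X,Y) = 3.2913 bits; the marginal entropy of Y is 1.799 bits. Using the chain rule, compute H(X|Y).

Chain rule: H(X,Y) = H(X|Y) + H(Y)
H(X|Y) = H(X,Y) - H(Y) = 3.2913 - 1.799 = 1.4923 bits


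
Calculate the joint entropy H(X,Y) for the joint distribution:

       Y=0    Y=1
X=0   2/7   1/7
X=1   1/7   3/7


H(X,Y) = -Σ p(x,y) log₂ p(x,y)
  p(0,0)=2/7: -0.2857 × log₂(0.2857) = 0.5164
  p(0,1)=1/7: -0.1429 × log₂(0.1429) = 0.4011
  p(1,0)=1/7: -0.1429 × log₂(0.1429) = 0.4011
  p(1,1)=3/7: -0.4286 × log₂(0.4286) = 0.5239
H(X,Y) = 1.8424 bits


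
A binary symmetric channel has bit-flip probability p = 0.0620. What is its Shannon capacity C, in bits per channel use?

For BSC with error probability p:
C = 1 - H(p) where H(p) is binary entropy
H(0.0620) = -0.0620 × log₂(0.0620) - 0.9380 × log₂(0.9380)
H(p) = 0.3353
C = 1 - 0.3353 = 0.6647 bits/use


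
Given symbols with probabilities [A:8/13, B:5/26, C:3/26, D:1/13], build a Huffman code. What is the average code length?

Huffman tree construction:
Combine smallest probabilities repeatedly
Resulting codes:
  A: 1 (length 1)
  B: 00 (length 2)
  C: 011 (length 3)
  D: 010 (length 3)
Average length = Σ p(s) × length(s) = 1.5769 bits


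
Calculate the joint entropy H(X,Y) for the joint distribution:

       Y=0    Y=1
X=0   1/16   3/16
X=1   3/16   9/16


H(X,Y) = -Σ p(x,y) log₂ p(x,y)
  p(0,0)=1/16: -0.0625 × log₂(0.0625) = 0.2500
  p(0,1)=3/16: -0.1875 × log₂(0.1875) = 0.4528
  p(1,0)=3/16: -0.1875 × log₂(0.1875) = 0.4528
  p(1,1)=9/16: -0.5625 × log₂(0.5625) = 0.4669
H(X,Y) = 1.6226 bits


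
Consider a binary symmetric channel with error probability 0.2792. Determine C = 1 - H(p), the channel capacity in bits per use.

For BSC with error probability p:
C = 1 - H(p) where H(p) is binary entropy
H(0.2792) = -0.2792 × log₂(0.2792) - 0.7208 × log₂(0.7208)
H(p) = 0.8544
C = 1 - 0.8544 = 0.1456 bits/use


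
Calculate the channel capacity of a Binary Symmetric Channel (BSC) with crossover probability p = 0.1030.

For BSC with error probability p:
C = 1 - H(p) where H(p) is binary entropy
H(0.1030) = -0.1030 × log₂(0.1030) - 0.8970 × log₂(0.8970)
H(p) = 0.4784
C = 1 - 0.4784 = 0.5216 bits/use


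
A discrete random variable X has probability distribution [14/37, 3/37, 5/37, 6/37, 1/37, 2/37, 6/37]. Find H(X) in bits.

H(X) = -Σ p(x) log₂ p(x)
  -14/37 × log₂(14/37) = 0.5305
  -3/37 × log₂(3/37) = 0.2939
  -5/37 × log₂(5/37) = 0.3902
  -6/37 × log₂(6/37) = 0.4256
  -1/37 × log₂(1/37) = 0.1408
  -2/37 × log₂(2/37) = 0.2275
  -6/37 × log₂(6/37) = 0.4256
H(X) = 2.4341 bits


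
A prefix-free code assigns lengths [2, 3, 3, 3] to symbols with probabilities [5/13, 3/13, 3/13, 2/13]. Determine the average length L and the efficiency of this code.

Average length L = Σ p_i × l_i = 2.6154 bits
Entropy H = 1.9220 bits
Efficiency η = H/L × 100% = 73.49%


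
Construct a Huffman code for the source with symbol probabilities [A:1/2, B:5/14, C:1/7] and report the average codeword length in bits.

Huffman tree construction:
Combine smallest probabilities repeatedly
Resulting codes:
  A: 0 (length 1)
  B: 11 (length 2)
  C: 10 (length 2)
Average length = Σ p(s) × length(s) = 1.5000 bits


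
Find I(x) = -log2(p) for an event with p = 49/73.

Information content I(x) = -log₂(p(x))
I = -log₂(49/73) = -log₂(0.6712)
I = 0.5751 bits


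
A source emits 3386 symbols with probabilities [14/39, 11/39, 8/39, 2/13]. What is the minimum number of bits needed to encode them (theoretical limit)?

Entropy H = 1.9299 bits/symbol
Minimum bits = H × n = 1.9299 × 3386
= 6534.48 bits


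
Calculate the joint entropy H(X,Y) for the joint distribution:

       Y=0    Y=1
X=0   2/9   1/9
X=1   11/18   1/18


H(X,Y) = -Σ p(x,y) log₂ p(x,y)
  p(0,0)=2/9: -0.2222 × log₂(0.2222) = 0.4822
  p(0,1)=1/9: -0.1111 × log₂(0.1111) = 0.3522
  p(1,0)=11/18: -0.6111 × log₂(0.6111) = 0.4342
  p(1,1)=1/18: -0.0556 × log₂(0.0556) = 0.2317
H(X,Y) = 1.5003 bits


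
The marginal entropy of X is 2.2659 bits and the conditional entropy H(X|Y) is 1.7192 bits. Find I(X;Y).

I(X;Y) = H(X) - H(X|Y)
I(X;Y) = 2.2659 - 1.7192 = 0.5467 bits


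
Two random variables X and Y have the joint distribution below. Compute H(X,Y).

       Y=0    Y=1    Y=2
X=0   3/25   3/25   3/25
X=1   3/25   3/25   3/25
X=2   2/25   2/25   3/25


H(X,Y) = -Σ p(x,y) log₂ p(x,y)
  p(0,0)=3/25: -0.1200 × log₂(0.1200) = 0.3671
  p(0,1)=3/25: -0.1200 × log₂(0.1200) = 0.3671
  p(0,2)=3/25: -0.1200 × log₂(0.1200) = 0.3671
  p(1,0)=3/25: -0.1200 × log₂(0.1200) = 0.3671
  p(1,1)=3/25: -0.1200 × log₂(0.1200) = 0.3671
  p(1,2)=3/25: -0.1200 × log₂(0.1200) = 0.3671
  p(2,0)=2/25: -0.0800 × log₂(0.0800) = 0.2915
  p(2,1)=2/25: -0.0800 × log₂(0.0800) = 0.2915
  p(2,2)=3/25: -0.1200 × log₂(0.1200) = 0.3671
H(X,Y) = 3.1525 bits


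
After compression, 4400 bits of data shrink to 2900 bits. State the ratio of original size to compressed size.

Compression ratio = Original / Compressed
= 4400 / 2900 = 1.52:1


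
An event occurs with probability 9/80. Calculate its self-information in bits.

Information content I(x) = -log₂(p(x))
I = -log₂(9/80) = -log₂(0.1125)
I = 3.1520 bits


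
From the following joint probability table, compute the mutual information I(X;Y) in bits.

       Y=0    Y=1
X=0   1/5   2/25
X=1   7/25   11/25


H(X) = 0.8555, H(Y) = 0.9988, H(X,Y) = 1.7913
I(X;Y) = H(X) + H(Y) - H(X,Y) = 0.0630 bits


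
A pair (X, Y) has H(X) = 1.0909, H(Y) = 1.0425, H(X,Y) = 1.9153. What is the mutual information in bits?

I(X;Y) = H(X) + H(Y) - H(X,Y)
I(X;Y) = 1.0909 + 1.0425 - 1.9153 = 0.2181 bits


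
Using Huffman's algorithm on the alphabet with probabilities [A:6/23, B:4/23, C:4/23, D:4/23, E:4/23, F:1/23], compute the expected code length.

Huffman tree construction:
Combine smallest probabilities repeatedly
Resulting codes:
  A: 10 (length 2)
  B: 011 (length 3)
  C: 110 (length 3)
  D: 111 (length 3)
  E: 00 (length 2)
  F: 010 (length 3)
Average length = Σ p(s) × length(s) = 2.5652 bits


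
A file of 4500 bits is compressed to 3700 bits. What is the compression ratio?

Compression ratio = Original / Compressed
= 4500 / 3700 = 1.22:1


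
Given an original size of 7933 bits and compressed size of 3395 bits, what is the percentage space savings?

Space savings = (1 - Compressed/Original) × 100%
= (1 - 3395/7933) × 100%
= 57.20%


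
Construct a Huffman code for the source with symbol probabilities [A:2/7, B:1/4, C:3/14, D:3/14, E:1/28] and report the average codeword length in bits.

Huffman tree construction:
Combine smallest probabilities repeatedly
Resulting codes:
  A: 11 (length 2)
  B: 01 (length 2)
  C: 101 (length 3)
  D: 00 (length 2)
  E: 100 (length 3)
Average length = Σ p(s) × length(s) = 2.2500 bits


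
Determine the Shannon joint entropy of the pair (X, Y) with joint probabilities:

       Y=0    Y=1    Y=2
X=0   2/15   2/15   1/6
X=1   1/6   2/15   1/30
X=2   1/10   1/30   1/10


H(X,Y) = -Σ p(x,y) log₂ p(x,y)
  p(0,0)=2/15: -0.1333 × log₂(0.1333) = 0.3876
  p(0,1)=2/15: -0.1333 × log₂(0.1333) = 0.3876
  p(0,2)=1/6: -0.1667 × log₂(0.1667) = 0.4308
  p(1,0)=1/6: -0.1667 × log₂(0.1667) = 0.4308
  p(1,1)=2/15: -0.1333 × log₂(0.1333) = 0.3876
  p(1,2)=1/30: -0.0333 × log₂(0.0333) = 0.1636
  p(2,0)=1/10: -0.1000 × log₂(0.1000) = 0.3322
  p(2,1)=1/30: -0.0333 × log₂(0.0333) = 0.1636
  p(2,2)=1/10: -0.1000 × log₂(0.1000) = 0.3322
H(X,Y) = 3.0159 bits


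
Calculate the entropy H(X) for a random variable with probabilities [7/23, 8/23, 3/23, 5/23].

H(X) = -Σ p(x) log₂ p(x)
  -7/23 × log₂(7/23) = 0.5223
  -8/23 × log₂(8/23) = 0.5299
  -3/23 × log₂(3/23) = 0.3833
  -5/23 × log₂(5/23) = 0.4786
H(X) = 1.9142 bits


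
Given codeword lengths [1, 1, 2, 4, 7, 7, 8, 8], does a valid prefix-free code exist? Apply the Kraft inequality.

Kraft inequality: Σ 2^(-l_i) ≤ 1 for prefix-free code
Calculating: 2^(-1) + 2^(-1) + 2^(-2) + 2^(-4) + 2^(-7) + 2^(-7) + 2^(-8) + 2^(-8)
= 0.5 + 0.5 + 0.25 + 0.0625 + 0.0078125 + 0.0078125 + 0.00390625 + 0.00390625
= 1.3359
Since 1.3359 > 1, prefix-free code does not exist


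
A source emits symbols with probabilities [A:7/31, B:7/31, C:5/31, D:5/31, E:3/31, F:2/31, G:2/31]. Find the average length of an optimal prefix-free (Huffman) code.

Huffman tree construction:
Combine smallest probabilities repeatedly
Resulting codes:
  A: 00 (length 2)
  B: 01 (length 2)
  C: 110 (length 3)
  D: 111 (length 3)
  E: 100 (length 3)
  F: 1010 (length 4)
  G: 1011 (length 4)
Average length = Σ p(s) × length(s) = 2.6774 bits


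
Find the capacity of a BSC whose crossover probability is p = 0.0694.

For BSC with error probability p:
C = 1 - H(p) where H(p) is binary entropy
H(0.0694) = -0.0694 × log₂(0.0694) - 0.9306 × log₂(0.9306)
H(p) = 0.3637
C = 1 - 0.3637 = 0.6363 bits/use


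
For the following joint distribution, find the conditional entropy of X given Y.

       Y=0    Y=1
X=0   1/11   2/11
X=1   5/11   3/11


H(X|Y) = Σ_y p(y) H(X|Y=y)
  p(Y=0) = 6/11, H(X|Y=0) = 0.6500
  p(Y=1) = 5/11, H(X|Y=1) = 0.9710
H(X|Y) = 0.5455×0.6500 + 0.4545×0.9710 = 0.7959 bits


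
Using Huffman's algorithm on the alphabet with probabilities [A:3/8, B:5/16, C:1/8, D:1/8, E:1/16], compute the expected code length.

Huffman tree construction:
Combine smallest probabilities repeatedly
Resulting codes:
  A: 0 (length 1)
  B: 10 (length 2)
  C: 1111 (length 4)
  D: 110 (length 3)
  E: 1110 (length 4)
Average length = Σ p(s) × length(s) = 2.1250 bits


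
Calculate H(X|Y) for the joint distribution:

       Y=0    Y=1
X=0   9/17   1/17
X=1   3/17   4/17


H(X|Y) = Σ_y p(y) H(X|Y=y)
  p(Y=0) = 12/17, H(X|Y=0) = 0.8113
  p(Y=1) = 5/17, H(X|Y=1) = 0.7219
H(X|Y) = 0.7059×0.8113 + 0.2941×0.7219 = 0.7850 bits


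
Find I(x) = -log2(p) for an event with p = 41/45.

Information content I(x) = -log₂(p(x))
I = -log₂(41/45) = -log₂(0.9111)
I = 0.1343 bits


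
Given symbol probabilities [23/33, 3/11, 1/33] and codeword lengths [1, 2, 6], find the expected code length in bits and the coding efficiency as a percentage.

Average length L = Σ p_i × l_i = 1.4242 bits
Entropy H = 1.0271 bits
Efficiency η = H/L × 100% = 72.11%


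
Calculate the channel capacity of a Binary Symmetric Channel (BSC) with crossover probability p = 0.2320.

For BSC with error probability p:
C = 1 - H(p) where H(p) is binary entropy
H(0.2320) = -0.2320 × log₂(0.2320) - 0.7680 × log₂(0.7680)
H(p) = 0.7815
C = 1 - 0.7815 = 0.2185 bits/use


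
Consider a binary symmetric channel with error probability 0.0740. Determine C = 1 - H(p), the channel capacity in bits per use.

For BSC with error probability p:
C = 1 - H(p) where H(p) is binary entropy
H(0.0740) = -0.0740 × log₂(0.0740) - 0.9260 × log₂(0.9260)
H(p) = 0.3807
C = 1 - 0.3807 = 0.6193 bits/use


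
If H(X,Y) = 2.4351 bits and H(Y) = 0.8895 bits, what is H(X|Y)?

Chain rule: H(X,Y) = H(X|Y) + H(Y)
H(X|Y) = H(X,Y) - H(Y) = 2.4351 - 0.8895 = 1.5456 bits


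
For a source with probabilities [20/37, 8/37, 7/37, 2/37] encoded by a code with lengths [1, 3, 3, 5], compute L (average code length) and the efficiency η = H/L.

Average length L = Σ p_i × l_i = 2.0270 bits
Entropy H = 1.6395 bits
Efficiency η = H/L × 100% = 80.88%


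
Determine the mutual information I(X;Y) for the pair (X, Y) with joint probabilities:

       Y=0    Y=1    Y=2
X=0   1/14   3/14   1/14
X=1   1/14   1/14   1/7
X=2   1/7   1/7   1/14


H(X) = 1.5774, H(Y) = 1.5567, H(X,Y) = 3.0391
I(X;Y) = H(X) + H(Y) - H(X,Y) = 0.0949 bits


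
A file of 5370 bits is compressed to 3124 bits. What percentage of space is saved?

Space savings = (1 - Compressed/Original) × 100%
= (1 - 3124/5370) × 100%
= 41.82%


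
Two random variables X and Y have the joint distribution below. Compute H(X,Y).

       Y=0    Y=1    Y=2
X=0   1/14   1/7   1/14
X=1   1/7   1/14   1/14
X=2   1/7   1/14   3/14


H(X,Y) = -Σ p(x,y) log₂ p(x,y)
  p(0,0)=1/14: -0.0714 × log₂(0.0714) = 0.2720
  p(0,1)=1/7: -0.1429 × log₂(0.1429) = 0.4011
  p(0,2)=1/14: -0.0714 × log₂(0.0714) = 0.2720
  p(1,0)=1/7: -0.1429 × log₂(0.1429) = 0.4011
  p(1,1)=1/14: -0.0714 × log₂(0.0714) = 0.2720
  p(1,2)=1/14: -0.0714 × log₂(0.0714) = 0.2720
  p(2,0)=1/7: -0.1429 × log₂(0.1429) = 0.4011
  p(2,1)=1/14: -0.0714 × log₂(0.0714) = 0.2720
  p(2,2)=3/14: -0.2143 × log₂(0.2143) = 0.4762
H(X,Y) = 3.0391 bits


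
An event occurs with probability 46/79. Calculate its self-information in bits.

Information content I(x) = -log₂(p(x))
I = -log₂(46/79) = -log₂(0.5823)
I = 0.7802 bits


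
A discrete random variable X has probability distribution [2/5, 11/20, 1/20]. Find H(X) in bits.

H(X) = -Σ p(x) log₂ p(x)
  -2/5 × log₂(2/5) = 0.5288
  -11/20 × log₂(11/20) = 0.4744
  -1/20 × log₂(1/20) = 0.2161
H(X) = 1.2192 bits


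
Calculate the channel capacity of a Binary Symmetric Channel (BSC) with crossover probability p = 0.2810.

For BSC with error probability p:
C = 1 - H(p) where H(p) is binary entropy
H(0.2810) = -0.2810 × log₂(0.2810) - 0.7190 × log₂(0.7190)
H(p) = 0.8568
C = 1 - 0.8568 = 0.1432 bits/use


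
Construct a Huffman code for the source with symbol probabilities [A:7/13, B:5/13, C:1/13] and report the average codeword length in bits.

Huffman tree construction:
Combine smallest probabilities repeatedly
Resulting codes:
  A: 1 (length 1)
  B: 01 (length 2)
  C: 00 (length 2)
Average length = Σ p(s) × length(s) = 1.4615 bits


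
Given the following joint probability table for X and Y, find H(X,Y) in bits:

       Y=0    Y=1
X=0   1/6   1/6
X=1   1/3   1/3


H(X,Y) = -Σ p(x,y) log₂ p(x,y)
  p(0,0)=1/6: -0.1667 × log₂(0.1667) = 0.4308
  p(0,1)=1/6: -0.1667 × log₂(0.1667) = 0.4308
  p(1,0)=1/3: -0.3333 × log₂(0.3333) = 0.5283
  p(1,1)=1/3: -0.3333 × log₂(0.3333) = 0.5283
H(X,Y) = 1.9183 bits


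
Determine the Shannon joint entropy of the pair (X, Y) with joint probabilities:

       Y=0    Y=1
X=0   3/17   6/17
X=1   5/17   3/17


H(X,Y) = -Σ p(x,y) log₂ p(x,y)
  p(0,0)=3/17: -0.1765 × log₂(0.1765) = 0.4416
  p(0,1)=6/17: -0.3529 × log₂(0.3529) = 0.5303
  p(1,0)=5/17: -0.2941 × log₂(0.2941) = 0.5193
  p(1,1)=3/17: -0.1765 × log₂(0.1765) = 0.4416
H(X,Y) = 1.9328 bits


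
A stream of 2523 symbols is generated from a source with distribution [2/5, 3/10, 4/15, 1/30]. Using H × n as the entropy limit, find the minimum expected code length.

Entropy H = 1.7219 bits/symbol
Minimum bits = H × n = 1.7219 × 2523
= 4344.42 bits


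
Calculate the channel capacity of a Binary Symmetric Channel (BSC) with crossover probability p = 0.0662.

For BSC with error probability p:
C = 1 - H(p) where H(p) is binary entropy
H(0.0662) = -0.0662 × log₂(0.0662) - 0.9338 × log₂(0.9338)
H(p) = 0.3516
C = 1 - 0.3516 = 0.6484 bits/use


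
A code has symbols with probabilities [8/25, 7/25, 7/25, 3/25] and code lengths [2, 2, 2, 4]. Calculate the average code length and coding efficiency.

Average length L = Σ p_i × l_i = 2.2400 bits
Entropy H = 1.9215 bits
Efficiency η = H/L × 100% = 85.78%


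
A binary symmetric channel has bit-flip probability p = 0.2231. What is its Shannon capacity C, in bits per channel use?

For BSC with error probability p:
C = 1 - H(p) where H(p) is binary entropy
H(0.2231) = -0.2231 × log₂(0.2231) - 0.7769 × log₂(0.7769)
H(p) = 0.7658
C = 1 - 0.7658 = 0.2342 bits/use


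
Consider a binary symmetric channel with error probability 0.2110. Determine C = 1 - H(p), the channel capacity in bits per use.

For BSC with error probability p:
C = 1 - H(p) where H(p) is binary entropy
H(0.2110) = -0.2110 × log₂(0.2110) - 0.7890 × log₂(0.7890)
H(p) = 0.7434
C = 1 - 0.7434 = 0.2566 bits/use


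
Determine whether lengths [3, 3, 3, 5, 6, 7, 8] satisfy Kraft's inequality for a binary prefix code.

Kraft inequality: Σ 2^(-l_i) ≤ 1 for prefix-free code
Calculating: 2^(-3) + 2^(-3) + 2^(-3) + 2^(-5) + 2^(-6) + 2^(-7) + 2^(-8)
= 0.125 + 0.125 + 0.125 + 0.03125 + 0.015625 + 0.0078125 + 0.00390625
= 0.4336
Since 0.4336 ≤ 1, prefix-free code exists


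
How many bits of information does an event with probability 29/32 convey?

Information content I(x) = -log₂(p(x))
I = -log₂(29/32) = -log₂(0.9062)
I = 0.1420 bits


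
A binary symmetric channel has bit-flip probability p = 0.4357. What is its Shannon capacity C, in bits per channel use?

For BSC with error probability p:
C = 1 - H(p) where H(p) is binary entropy
H(0.4357) = -0.4357 × log₂(0.4357) - 0.5643 × log₂(0.5643)
H(p) = 0.9880
C = 1 - 0.9880 = 0.0120 bits/use


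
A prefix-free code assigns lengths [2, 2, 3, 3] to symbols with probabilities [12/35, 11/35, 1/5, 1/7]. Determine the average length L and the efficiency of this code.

Average length L = Σ p_i × l_i = 2.3429 bits
Entropy H = 1.9197 bits
Efficiency η = H/L × 100% = 81.94%


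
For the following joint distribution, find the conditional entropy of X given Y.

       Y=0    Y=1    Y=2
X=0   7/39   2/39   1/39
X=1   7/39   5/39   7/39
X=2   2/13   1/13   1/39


H(X|Y) = Σ_y p(y) H(X|Y=y)
  p(Y=0) = 20/39, H(X|Y=0) = 1.5813
  p(Y=1) = 10/39, H(X|Y=1) = 1.4855
  p(Y=2) = 3/13, H(X|Y=2) = 0.9864
H(X|Y) = 0.5128×1.5813 + 0.2564×1.4855 + 0.2308×0.9864 = 1.4194 bits


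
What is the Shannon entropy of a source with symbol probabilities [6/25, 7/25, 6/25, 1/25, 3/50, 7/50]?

H(X) = -Σ p(x) log₂ p(x)
  -6/25 × log₂(6/25) = 0.4941
  -7/25 × log₂(7/25) = 0.5142
  -6/25 × log₂(6/25) = 0.4941
  -1/25 × log₂(1/25) = 0.1858
  -3/50 × log₂(3/50) = 0.2435
  -7/50 × log₂(7/50) = 0.3971
H(X) = 2.3289 bits


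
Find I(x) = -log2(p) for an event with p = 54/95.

Information content I(x) = -log₂(p(x))
I = -log₂(54/95) = -log₂(0.5684)
I = 0.8150 bits


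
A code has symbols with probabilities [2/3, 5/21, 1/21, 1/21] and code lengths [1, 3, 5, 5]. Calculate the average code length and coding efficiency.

Average length L = Σ p_i × l_i = 1.8571 bits
Entropy H = 1.3012 bits
Efficiency η = H/L × 100% = 70.07%


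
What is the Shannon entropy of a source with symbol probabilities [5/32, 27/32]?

H(X) = -Σ p(x) log₂ p(x)
  -5/32 × log₂(5/32) = 0.4184
  -27/32 × log₂(27/32) = 0.2068
H(X) = 0.6253 bits


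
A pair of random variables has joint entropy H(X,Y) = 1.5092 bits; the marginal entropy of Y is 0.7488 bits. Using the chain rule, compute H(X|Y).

Chain rule: H(X,Y) = H(X|Y) + H(Y)
H(X|Y) = H(X,Y) - H(Y) = 1.5092 - 0.7488 = 0.7604 bits


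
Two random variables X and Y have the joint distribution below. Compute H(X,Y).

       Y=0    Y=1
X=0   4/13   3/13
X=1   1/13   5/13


H(X,Y) = -Σ p(x,y) log₂ p(x,y)
  p(0,0)=4/13: -0.3077 × log₂(0.3077) = 0.5232
  p(0,1)=3/13: -0.2308 × log₂(0.2308) = 0.4882
  p(1,0)=1/13: -0.0769 × log₂(0.0769) = 0.2846
  p(1,1)=5/13: -0.3846 × log₂(0.3846) = 0.5302
H(X,Y) = 1.8262 bits


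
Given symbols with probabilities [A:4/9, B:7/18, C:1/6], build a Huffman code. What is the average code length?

Huffman tree construction:
Combine smallest probabilities repeatedly
Resulting codes:
  A: 0 (length 1)
  B: 11 (length 2)
  C: 10 (length 2)
Average length = Σ p(s) × length(s) = 1.5556 bits


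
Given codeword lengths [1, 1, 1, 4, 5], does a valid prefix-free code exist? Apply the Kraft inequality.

Kraft inequality: Σ 2^(-l_i) ≤ 1 for prefix-free code
Calculating: 2^(-1) + 2^(-1) + 2^(-1) + 2^(-4) + 2^(-5)
= 0.5 + 0.5 + 0.5 + 0.0625 + 0.03125
= 1.5938
Since 1.5938 > 1, prefix-free code does not exist


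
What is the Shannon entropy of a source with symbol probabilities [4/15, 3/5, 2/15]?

H(X) = -Σ p(x) log₂ p(x)
  -4/15 × log₂(4/15) = 0.5085
  -3/5 × log₂(3/5) = 0.4422
  -2/15 × log₂(2/15) = 0.3876
H(X) = 1.3383 bits


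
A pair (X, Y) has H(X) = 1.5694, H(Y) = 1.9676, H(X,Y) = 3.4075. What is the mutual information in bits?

I(X;Y) = H(X) + H(Y) - H(X,Y)
I(X;Y) = 1.5694 + 1.9676 - 3.4075 = 0.1295 bits


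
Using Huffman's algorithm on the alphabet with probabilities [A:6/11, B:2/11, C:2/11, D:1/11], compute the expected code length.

Huffman tree construction:
Combine smallest probabilities repeatedly
Resulting codes:
  A: 1 (length 1)
  B: 011 (length 3)
  C: 00 (length 2)
  D: 010 (length 3)
Average length = Σ p(s) × length(s) = 1.7273 bits


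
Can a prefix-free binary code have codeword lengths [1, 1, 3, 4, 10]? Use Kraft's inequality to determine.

Kraft inequality: Σ 2^(-l_i) ≤ 1 for prefix-free code
Calculating: 2^(-1) + 2^(-1) + 2^(-3) + 2^(-4) + 2^(-10)
= 0.5 + 0.5 + 0.125 + 0.0625 + 0.0009765625
= 1.1885
Since 1.1885 > 1, prefix-free code does not exist


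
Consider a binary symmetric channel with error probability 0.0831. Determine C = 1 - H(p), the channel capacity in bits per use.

For BSC with error probability p:
C = 1 - H(p) where H(p) is binary entropy
H(0.0831) = -0.0831 × log₂(0.0831) - 0.9169 × log₂(0.9169)
H(p) = 0.4130
C = 1 - 0.4130 = 0.5870 bits/use


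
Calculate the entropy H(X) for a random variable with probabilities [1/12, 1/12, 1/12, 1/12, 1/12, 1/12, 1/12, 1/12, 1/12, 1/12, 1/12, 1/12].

H(X) = -Σ p(x) log₂ p(x)
  -1/12 × log₂(1/12) = 0.2987
  -1/12 × log₂(1/12) = 0.2987
  -1/12 × log₂(1/12) = 0.2987
  -1/12 × log₂(1/12) = 0.2987
  -1/12 × log₂(1/12) = 0.2987
  -1/12 × log₂(1/12) = 0.2987
  -1/12 × log₂(1/12) = 0.2987
  -1/12 × log₂(1/12) = 0.2987
  -1/12 × log₂(1/12) = 0.2987
  -1/12 × log₂(1/12) = 0.2987
  -1/12 × log₂(1/12) = 0.2987
  -1/12 × log₂(1/12) = 0.2987
H(X) = 3.5850 bits


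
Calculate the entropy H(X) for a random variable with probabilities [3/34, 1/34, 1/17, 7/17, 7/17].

H(X) = -Σ p(x) log₂ p(x)
  -3/34 × log₂(3/34) = 0.3090
  -1/34 × log₂(1/34) = 0.1496
  -1/17 × log₂(1/17) = 0.2404
  -7/17 × log₂(7/17) = 0.5271
  -7/17 × log₂(7/17) = 0.5271
H(X) = 1.7533 bits


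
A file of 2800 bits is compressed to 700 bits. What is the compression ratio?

Compression ratio = Original / Compressed
= 2800 / 700 = 4.00:1


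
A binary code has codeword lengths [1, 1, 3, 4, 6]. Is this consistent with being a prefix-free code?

Kraft inequality: Σ 2^(-l_i) ≤ 1 for prefix-free code
Calculating: 2^(-1) + 2^(-1) + 2^(-3) + 2^(-4) + 2^(-6)
= 0.5 + 0.5 + 0.125 + 0.0625 + 0.015625
= 1.2031
Since 1.2031 > 1, prefix-free code does not exist


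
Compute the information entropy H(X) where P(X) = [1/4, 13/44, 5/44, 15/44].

H(X) = -Σ p(x) log₂ p(x)
  -1/4 × log₂(1/4) = 0.5000
  -13/44 × log₂(13/44) = 0.5197
  -5/44 × log₂(5/44) = 0.3565
  -15/44 × log₂(15/44) = 0.5293
H(X) = 1.9055 bits


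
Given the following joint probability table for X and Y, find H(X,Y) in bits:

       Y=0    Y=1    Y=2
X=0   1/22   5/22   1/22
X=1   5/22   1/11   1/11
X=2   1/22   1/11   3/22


H(X,Y) = -Σ p(x,y) log₂ p(x,y)
  p(0,0)=1/22: -0.0455 × log₂(0.0455) = 0.2027
  p(0,1)=5/22: -0.2273 × log₂(0.2273) = 0.4858
  p(0,2)=1/22: -0.0455 × log₂(0.0455) = 0.2027
  p(1,0)=5/22: -0.2273 × log₂(0.2273) = 0.4858
  p(1,1)=1/11: -0.0909 × log₂(0.0909) = 0.3145
  p(1,2)=1/11: -0.0909 × log₂(0.0909) = 0.3145
  p(2,0)=1/22: -0.0455 × log₂(0.0455) = 0.2027
  p(2,1)=1/11: -0.0909 × log₂(0.0909) = 0.3145
  p(2,2)=3/22: -0.1364 × log₂(0.1364) = 0.3920
H(X,Y) = 2.9152 bits


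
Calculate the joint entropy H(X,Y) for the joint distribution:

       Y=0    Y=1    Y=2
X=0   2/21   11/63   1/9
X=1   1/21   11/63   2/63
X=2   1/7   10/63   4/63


H(X,Y) = -Σ p(x,y) log₂ p(x,y)
  p(0,0)=2/21: -0.0952 × log₂(0.0952) = 0.3231
  p(0,1)=11/63: -0.1746 × log₂(0.1746) = 0.4396
  p(0,2)=1/9: -0.1111 × log₂(0.1111) = 0.3522
  p(1,0)=1/21: -0.0476 × log₂(0.0476) = 0.2092
  p(1,1)=11/63: -0.1746 × log₂(0.1746) = 0.4396
  p(1,2)=2/63: -0.0317 × log₂(0.0317) = 0.1580
  p(2,0)=1/7: -0.1429 × log₂(0.1429) = 0.4011
  p(2,1)=10/63: -0.1587 × log₂(0.1587) = 0.4215
  p(2,2)=4/63: -0.0635 × log₂(0.0635) = 0.2525
H(X,Y) = 2.9968 bits


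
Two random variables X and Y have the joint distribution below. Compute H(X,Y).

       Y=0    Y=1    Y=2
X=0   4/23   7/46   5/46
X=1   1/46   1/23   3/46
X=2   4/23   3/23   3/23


H(X,Y) = -Σ p(x,y) log₂ p(x,y)
  p(0,0)=4/23: -0.1739 × log₂(0.1739) = 0.4389
  p(0,1)=7/46: -0.1522 × log₂(0.1522) = 0.4133
  p(0,2)=5/46: -0.1087 × log₂(0.1087) = 0.3480
  p(1,0)=1/46: -0.0217 × log₂(0.0217) = 0.1201
  p(1,1)=1/23: -0.0435 × log₂(0.0435) = 0.1967
  p(1,2)=3/46: -0.0652 × log₂(0.0652) = 0.2569
  p(2,0)=4/23: -0.1739 × log₂(0.1739) = 0.4389
  p(2,1)=3/23: -0.1304 × log₂(0.1304) = 0.3833
  p(2,2)=3/23: -0.1304 × log₂(0.1304) = 0.3833
H(X,Y) = 2.9793 bits


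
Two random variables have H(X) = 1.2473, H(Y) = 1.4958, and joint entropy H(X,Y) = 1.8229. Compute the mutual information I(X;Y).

I(X;Y) = H(X) + H(Y) - H(X,Y)
I(X;Y) = 1.2473 + 1.4958 - 1.8229 = 0.9202 bits


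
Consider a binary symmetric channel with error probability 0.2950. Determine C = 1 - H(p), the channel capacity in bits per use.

For BSC with error probability p:
C = 1 - H(p) where H(p) is binary entropy
H(0.2950) = -0.2950 × log₂(0.2950) - 0.7050 × log₂(0.7050)
H(p) = 0.8751
C = 1 - 0.8751 = 0.1249 bits/use


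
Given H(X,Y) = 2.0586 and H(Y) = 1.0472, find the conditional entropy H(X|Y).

Chain rule: H(X,Y) = H(X|Y) + H(Y)
H(X|Y) = H(X,Y) - H(Y) = 2.0586 - 1.0472 = 1.0114 bits


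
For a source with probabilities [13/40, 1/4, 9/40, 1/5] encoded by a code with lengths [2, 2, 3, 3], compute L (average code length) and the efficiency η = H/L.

Average length L = Σ p_i × l_i = 2.4250 bits
Entropy H = 1.9756 bits
Efficiency η = H/L × 100% = 81.47%


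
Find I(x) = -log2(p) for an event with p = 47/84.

Information content I(x) = -log₂(p(x))
I = -log₂(47/84) = -log₂(0.5595)
I = 0.8377 bits


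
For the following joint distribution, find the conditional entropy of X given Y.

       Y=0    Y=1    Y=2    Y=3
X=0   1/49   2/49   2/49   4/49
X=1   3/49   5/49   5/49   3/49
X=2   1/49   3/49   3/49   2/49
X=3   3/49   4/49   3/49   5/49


H(X|Y) = Σ_y p(y) H(X|Y=y)
  p(Y=0) = 8/49, H(X|Y=0) = 1.8113
  p(Y=1) = 2/7, H(X|Y=1) = 1.9242
  p(Y=2) = 13/49, H(X|Y=2) = 1.9220
  p(Y=3) = 2/7, H(X|Y=3) = 1.9242
H(X|Y) = 0.1633×1.8113 + 0.2857×1.9242 + 0.2653×1.9220 + 0.2857×1.9242 = 1.9052 bits


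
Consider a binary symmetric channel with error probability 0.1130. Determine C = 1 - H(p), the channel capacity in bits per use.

For BSC with error probability p:
C = 1 - H(p) where H(p) is binary entropy
H(0.1130) = -0.1130 × log₂(0.1130) - 0.8870 × log₂(0.8870)
H(p) = 0.5089
C = 1 - 0.5089 = 0.4911 bits/use


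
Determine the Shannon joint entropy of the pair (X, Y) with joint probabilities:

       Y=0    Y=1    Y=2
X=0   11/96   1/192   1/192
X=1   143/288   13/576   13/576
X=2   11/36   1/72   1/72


H(X,Y) = -Σ p(x,y) log₂ p(x,y)
  p(0,0)=11/96: -0.1146 × log₂(0.1146) = 0.3581
  p(0,1)=1/192: -0.0052 × log₂(0.0052) = 0.0395
  p(0,2)=1/192: -0.0052 × log₂(0.0052) = 0.0395
  p(1,0)=143/288: -0.4965 × log₂(0.4965) = 0.5015
  p(1,1)=13/576: -0.0226 × log₂(0.0226) = 0.1234
  p(1,2)=13/576: -0.0226 × log₂(0.0226) = 0.1234
  p(2,0)=11/36: -0.3056 × log₂(0.3056) = 0.5227
  p(2,1)=1/72: -0.0139 × log₂(0.0139) = 0.0857
  p(2,2)=1/72: -0.0139 × log₂(0.0139) = 0.0857
H(X,Y) = 1.8796 bits


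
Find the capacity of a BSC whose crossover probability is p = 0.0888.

For BSC with error probability p:
C = 1 - H(p) where H(p) is binary entropy
H(0.0888) = -0.0888 × log₂(0.0888) - 0.9112 × log₂(0.9112)
H(p) = 0.4325
C = 1 - 0.4325 = 0.5675 bits/use


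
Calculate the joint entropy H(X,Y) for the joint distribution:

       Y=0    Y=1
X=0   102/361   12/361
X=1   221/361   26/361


H(X,Y) = -Σ p(x,y) log₂ p(x,y)
  p(0,0)=102/361: -0.2825 × log₂(0.2825) = 0.5152
  p(0,1)=12/361: -0.0332 × log₂(0.0332) = 0.1632
  p(1,0)=221/361: -0.6122 × log₂(0.6122) = 0.4334
  p(1,1)=26/361: -0.0720 × log₂(0.0720) = 0.2734
H(X,Y) = 1.3852 bits


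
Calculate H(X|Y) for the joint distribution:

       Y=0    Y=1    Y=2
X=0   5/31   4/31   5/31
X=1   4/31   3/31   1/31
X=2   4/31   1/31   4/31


H(X|Y) = Σ_y p(y) H(X|Y=y)
  p(Y=0) = 13/31, H(X|Y=0) = 1.5766
  p(Y=1) = 8/31, H(X|Y=1) = 1.4056
  p(Y=2) = 10/31, H(X|Y=2) = 1.3610
H(X|Y) = 0.4194×1.5766 + 0.2581×1.4056 + 0.3226×1.3610 = 1.4629 bits


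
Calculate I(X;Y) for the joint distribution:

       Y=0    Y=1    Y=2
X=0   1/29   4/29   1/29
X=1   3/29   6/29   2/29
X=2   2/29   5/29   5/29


H(X) = 1.5275, H(Y) = 1.4748, H(X,Y) = 2.9447
I(X;Y) = H(X) + H(Y) - H(X,Y) = 0.0576 bits


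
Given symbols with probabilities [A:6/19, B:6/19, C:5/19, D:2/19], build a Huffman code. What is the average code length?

Huffman tree construction:
Combine smallest probabilities repeatedly
Resulting codes:
  A: 10 (length 2)
  B: 11 (length 2)
  C: 01 (length 2)
  D: 00 (length 2)
Average length = Σ p(s) × length(s) = 2.0000 bits


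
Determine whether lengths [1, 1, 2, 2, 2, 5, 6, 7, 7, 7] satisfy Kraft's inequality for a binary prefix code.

Kraft inequality: Σ 2^(-l_i) ≤ 1 for prefix-free code
Calculating: 2^(-1) + 2^(-1) + 2^(-2) + 2^(-2) + 2^(-2) + 2^(-5) + 2^(-6) + 2^(-7) + 2^(-7) + 2^(-7)
= 0.5 + 0.5 + 0.25 + 0.25 + 0.25 + 0.03125 + 0.015625 + 0.0078125 + 0.0078125 + 0.0078125
= 1.8203
Since 1.8203 > 1, prefix-free code does not exist


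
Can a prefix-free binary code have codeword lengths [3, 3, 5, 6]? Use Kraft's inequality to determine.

Kraft inequality: Σ 2^(-l_i) ≤ 1 for prefix-free code
Calculating: 2^(-3) + 2^(-3) + 2^(-5) + 2^(-6)
= 0.125 + 0.125 + 0.03125 + 0.015625
= 0.2969
Since 0.2969 ≤ 1, prefix-free code exists


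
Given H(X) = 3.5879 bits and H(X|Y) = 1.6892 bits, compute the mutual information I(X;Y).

I(X;Y) = H(X) - H(X|Y)
I(X;Y) = 3.5879 - 1.6892 = 1.8987 bits


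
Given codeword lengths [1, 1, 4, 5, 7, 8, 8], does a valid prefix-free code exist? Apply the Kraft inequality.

Kraft inequality: Σ 2^(-l_i) ≤ 1 for prefix-free code
Calculating: 2^(-1) + 2^(-1) + 2^(-4) + 2^(-5) + 2^(-7) + 2^(-8) + 2^(-8)
= 0.5 + 0.5 + 0.0625 + 0.03125 + 0.0078125 + 0.00390625 + 0.00390625
= 1.1094
Since 1.1094 > 1, prefix-free code does not exist
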